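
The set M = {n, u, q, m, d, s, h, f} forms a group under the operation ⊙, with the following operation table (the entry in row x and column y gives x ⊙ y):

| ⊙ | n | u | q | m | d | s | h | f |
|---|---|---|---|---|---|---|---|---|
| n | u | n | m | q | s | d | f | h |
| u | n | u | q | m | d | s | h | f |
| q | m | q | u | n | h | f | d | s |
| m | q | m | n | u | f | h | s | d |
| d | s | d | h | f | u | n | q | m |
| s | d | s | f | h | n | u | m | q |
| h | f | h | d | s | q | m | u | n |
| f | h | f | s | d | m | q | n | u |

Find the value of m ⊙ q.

Read row m, column q: m ⊙ q = n.
(Structurally, M here is isomorphic to the elementary abelian group (Z_2)^3.)

n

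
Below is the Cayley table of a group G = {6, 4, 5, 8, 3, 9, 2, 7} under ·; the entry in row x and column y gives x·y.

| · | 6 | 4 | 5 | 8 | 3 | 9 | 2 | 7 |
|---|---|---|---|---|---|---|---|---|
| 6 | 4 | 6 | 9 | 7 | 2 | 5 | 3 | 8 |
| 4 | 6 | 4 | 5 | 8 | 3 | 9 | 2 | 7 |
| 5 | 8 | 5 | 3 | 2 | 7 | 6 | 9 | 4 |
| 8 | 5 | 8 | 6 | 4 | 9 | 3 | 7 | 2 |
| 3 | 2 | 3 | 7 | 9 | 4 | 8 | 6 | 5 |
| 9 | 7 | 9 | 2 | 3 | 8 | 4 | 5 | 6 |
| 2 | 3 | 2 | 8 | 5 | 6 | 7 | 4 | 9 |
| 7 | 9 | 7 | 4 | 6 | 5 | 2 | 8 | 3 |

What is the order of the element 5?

The identity element is 4 (its row matches the header).
5^1 = 5
5^2 = 5·5 = 3
5^3 = 3·5 = 7
5^4 = 7·5 = 4
The first power of 5 equal to the identity is 5^4, so ord(5) = 4.

4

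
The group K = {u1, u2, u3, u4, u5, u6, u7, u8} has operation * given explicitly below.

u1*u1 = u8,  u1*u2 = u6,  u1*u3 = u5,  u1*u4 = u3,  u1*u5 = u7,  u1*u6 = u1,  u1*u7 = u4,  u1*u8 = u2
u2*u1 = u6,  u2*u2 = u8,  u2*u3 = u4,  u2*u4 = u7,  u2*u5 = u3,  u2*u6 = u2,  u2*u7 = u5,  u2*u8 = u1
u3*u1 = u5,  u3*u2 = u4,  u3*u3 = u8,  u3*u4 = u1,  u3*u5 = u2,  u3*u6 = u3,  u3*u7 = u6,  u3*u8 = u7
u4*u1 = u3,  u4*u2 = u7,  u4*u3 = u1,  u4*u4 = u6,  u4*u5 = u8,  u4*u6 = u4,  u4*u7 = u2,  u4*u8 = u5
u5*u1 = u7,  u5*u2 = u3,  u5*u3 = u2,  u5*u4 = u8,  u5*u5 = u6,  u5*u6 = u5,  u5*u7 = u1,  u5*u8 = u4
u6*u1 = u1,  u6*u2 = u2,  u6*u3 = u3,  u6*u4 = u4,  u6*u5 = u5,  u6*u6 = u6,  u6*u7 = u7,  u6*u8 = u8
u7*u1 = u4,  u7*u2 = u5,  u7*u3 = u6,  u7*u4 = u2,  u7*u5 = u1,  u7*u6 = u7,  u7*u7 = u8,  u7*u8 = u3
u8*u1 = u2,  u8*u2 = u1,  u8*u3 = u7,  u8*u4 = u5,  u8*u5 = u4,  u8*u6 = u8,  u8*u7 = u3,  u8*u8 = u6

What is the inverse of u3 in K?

First locate the identity: row u6 matches the header, so u6 is the identity.
Scan row u3 for u6: u3*u7 = u6. Hence u3^(-1) = u7.

u7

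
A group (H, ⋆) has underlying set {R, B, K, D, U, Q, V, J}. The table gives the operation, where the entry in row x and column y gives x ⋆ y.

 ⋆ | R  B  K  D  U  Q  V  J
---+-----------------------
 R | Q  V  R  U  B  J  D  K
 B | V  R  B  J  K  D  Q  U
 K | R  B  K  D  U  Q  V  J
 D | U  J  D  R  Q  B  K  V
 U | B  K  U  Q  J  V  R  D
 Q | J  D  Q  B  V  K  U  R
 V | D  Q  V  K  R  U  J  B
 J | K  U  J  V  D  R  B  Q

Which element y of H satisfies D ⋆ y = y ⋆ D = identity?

V

First locate the identity: row K matches the header, so K is the identity.
Scan row D for K: D ⋆ V = K. Hence D^(-1) = V.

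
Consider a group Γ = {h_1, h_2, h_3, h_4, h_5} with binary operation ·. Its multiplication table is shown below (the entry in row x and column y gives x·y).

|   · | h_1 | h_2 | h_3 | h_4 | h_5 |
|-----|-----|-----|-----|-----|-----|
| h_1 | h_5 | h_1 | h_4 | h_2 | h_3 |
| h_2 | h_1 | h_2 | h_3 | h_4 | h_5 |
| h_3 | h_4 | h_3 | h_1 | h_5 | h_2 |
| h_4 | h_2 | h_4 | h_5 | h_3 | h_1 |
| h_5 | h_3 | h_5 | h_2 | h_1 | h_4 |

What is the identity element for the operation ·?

h_2

The identity e satisfies e·x = x for all x, so its row in the table reproduces the column headers.
Row h_2 reads: h_1, h_2, h_3, h_4, h_5 — exactly the header order. So h_2 is the identity.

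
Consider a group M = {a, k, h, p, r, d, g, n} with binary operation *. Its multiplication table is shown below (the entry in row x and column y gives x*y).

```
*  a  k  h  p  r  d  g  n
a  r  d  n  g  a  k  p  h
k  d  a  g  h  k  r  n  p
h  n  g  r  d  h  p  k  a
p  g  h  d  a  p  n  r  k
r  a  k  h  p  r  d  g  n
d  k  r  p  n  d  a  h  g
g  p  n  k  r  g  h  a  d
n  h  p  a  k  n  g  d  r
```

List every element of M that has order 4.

Identity is r. Compute the order of each non-identity element by repeated multiplication:
  a: a → r  (order 2)
  k: k → a → d → r  (order 4)
  h: h → r  (order 2)
  p: p → a → g → r  (order 4)
  d: d → a → k → r  (order 4)
  g: g → a → p → r  (order 4)
  n: n → r  (order 2)
Elements of order 4: {d, g, k, p}.

{d, g, k, p}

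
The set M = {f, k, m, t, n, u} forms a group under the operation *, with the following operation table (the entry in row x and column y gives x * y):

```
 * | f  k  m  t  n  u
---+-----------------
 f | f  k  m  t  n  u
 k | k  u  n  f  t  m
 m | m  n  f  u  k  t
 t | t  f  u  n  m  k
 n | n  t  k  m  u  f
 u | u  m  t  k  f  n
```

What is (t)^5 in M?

k

t^1 = t
t^2 = t * t = n
t^3 = n * t = m
t^4 = m * t = u
t^5 = u * t = k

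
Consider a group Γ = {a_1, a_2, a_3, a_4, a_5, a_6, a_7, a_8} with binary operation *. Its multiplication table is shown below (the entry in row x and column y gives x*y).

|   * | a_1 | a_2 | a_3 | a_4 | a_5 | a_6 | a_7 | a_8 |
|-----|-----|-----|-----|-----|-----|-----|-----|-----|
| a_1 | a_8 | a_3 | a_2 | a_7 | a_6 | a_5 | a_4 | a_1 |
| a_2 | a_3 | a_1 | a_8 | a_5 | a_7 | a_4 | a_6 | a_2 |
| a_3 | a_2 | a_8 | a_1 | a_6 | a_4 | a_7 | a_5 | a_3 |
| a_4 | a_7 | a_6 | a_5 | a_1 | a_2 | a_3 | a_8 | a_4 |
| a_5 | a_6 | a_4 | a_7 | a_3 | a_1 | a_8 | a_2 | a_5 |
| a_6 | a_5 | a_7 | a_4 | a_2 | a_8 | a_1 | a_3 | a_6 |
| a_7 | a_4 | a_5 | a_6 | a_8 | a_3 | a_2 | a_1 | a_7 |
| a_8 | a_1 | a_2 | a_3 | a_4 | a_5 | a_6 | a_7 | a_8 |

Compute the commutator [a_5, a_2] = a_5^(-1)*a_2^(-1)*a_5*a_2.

a_1

Identity is a_8; from the table a_5^(-1) = a_6 and a_2^(-1) = a_3.
a_6*a_3 = a_4
a_4*a_5 = a_2
a_2*a_2 = a_1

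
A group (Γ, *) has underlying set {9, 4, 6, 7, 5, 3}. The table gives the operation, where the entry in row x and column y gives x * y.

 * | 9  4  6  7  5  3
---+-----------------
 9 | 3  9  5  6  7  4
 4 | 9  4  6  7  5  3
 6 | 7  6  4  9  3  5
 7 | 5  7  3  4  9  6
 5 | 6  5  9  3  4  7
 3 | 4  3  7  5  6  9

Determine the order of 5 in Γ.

The identity element is 4 (its row matches the header).
5^1 = 5
5^2 = 5 * 5 = 4
The first power of 5 equal to the identity is 5^2, so ord(5) = 2.
(Structurally, Γ here is isomorphic to the symmetric group S_3.)

2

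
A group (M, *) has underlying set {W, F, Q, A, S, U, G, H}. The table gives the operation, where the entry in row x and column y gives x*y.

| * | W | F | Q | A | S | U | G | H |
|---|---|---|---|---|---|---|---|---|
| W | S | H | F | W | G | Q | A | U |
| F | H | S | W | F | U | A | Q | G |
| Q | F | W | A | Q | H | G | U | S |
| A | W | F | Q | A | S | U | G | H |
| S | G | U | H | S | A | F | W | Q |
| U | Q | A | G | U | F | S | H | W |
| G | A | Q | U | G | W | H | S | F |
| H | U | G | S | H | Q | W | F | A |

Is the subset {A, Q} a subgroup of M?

Yes

{A, Q} contains the identity A.
Checking products: every product of two elements of {A, Q} (read from the table) lies in {A, Q}, so the set is closed.
In a finite group, a nonempty closed subset is a subgroup. So {A, Q} ≤ M.
(Structurally, M here is isomorphic to Z_2 x Z_4.)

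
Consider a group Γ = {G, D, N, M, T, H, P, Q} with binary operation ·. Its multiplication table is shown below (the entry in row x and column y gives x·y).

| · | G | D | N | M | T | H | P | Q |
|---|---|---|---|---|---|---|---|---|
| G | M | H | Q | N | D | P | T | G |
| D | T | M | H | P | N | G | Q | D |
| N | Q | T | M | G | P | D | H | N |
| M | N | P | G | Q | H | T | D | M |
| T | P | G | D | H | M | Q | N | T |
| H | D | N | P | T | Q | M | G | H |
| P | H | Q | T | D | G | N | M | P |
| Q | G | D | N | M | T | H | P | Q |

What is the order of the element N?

The identity element is Q (its row matches the header).
N^1 = N
N^2 = N·N = M
N^3 = M·N = G
N^4 = G·N = Q
The first power of N equal to the identity is N^4, so ord(N) = 4.

4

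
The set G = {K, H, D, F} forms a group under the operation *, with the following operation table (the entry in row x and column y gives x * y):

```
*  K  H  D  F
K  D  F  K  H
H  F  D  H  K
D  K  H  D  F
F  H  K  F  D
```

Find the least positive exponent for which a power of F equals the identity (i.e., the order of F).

2

The identity element is D (its row matches the header).
F^1 = F
F^2 = F * F = D
The first power of F equal to the identity is F^2, so ord(F) = 2.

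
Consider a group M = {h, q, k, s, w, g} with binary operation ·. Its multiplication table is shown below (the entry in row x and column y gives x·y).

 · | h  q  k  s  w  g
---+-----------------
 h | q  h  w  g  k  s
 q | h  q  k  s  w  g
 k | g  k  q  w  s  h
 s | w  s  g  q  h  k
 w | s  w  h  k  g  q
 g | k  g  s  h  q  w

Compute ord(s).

2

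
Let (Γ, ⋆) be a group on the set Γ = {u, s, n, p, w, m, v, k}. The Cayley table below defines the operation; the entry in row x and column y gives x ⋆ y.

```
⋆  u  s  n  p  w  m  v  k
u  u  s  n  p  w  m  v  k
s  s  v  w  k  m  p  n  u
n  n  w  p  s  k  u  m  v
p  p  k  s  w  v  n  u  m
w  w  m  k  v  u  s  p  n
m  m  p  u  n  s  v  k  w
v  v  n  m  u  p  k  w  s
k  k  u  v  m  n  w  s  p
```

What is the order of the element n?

8

The identity element is u (its row matches the header).
n^1 = n
n^2 = n ⋆ n = p
n^3 = p ⋆ n = s
n^4 = s ⋆ n = w
n^5 = w ⋆ n = k
n^6 = k ⋆ n = v
n^7 = v ⋆ n = m
n^8 = m ⋆ n = u
The first power of n equal to the identity is n^8, so ord(n) = 8.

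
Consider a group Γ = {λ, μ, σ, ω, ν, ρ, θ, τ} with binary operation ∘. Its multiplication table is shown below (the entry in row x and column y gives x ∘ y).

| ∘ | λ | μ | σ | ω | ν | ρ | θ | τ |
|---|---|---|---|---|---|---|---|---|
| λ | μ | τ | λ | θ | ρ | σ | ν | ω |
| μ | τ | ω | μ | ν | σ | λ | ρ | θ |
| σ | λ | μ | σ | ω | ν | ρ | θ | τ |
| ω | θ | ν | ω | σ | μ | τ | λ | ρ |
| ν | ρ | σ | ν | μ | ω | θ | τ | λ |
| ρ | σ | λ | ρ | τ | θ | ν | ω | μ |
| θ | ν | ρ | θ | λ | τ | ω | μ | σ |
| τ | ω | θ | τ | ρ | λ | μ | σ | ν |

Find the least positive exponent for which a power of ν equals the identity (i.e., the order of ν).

4

The identity element is σ (its row matches the header).
ν^1 = ν
ν^2 = ν ∘ ν = ω
ν^3 = ω ∘ ν = μ
ν^4 = μ ∘ ν = σ
The first power of ν equal to the identity is ν^4, so ord(ν) = 4.
(Structurally, Γ here is isomorphic to the cyclic group Z_8.)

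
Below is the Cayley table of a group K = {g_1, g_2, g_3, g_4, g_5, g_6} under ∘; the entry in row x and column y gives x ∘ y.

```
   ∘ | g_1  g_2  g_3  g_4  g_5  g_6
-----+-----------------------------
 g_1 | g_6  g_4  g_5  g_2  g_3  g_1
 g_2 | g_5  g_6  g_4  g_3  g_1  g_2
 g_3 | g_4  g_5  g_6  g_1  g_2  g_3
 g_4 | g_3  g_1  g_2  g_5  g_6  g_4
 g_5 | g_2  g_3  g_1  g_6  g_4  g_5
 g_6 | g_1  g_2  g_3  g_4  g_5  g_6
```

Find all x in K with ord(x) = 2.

Identity is g_6. Compute the order of each non-identity element by repeated multiplication:
  g_1: g_1 → g_6  (order 2)
  g_2: g_2 → g_6  (order 2)
  g_3: g_3 → g_6  (order 2)
  g_4: g_4 → g_5 → g_6  (order 3)
  g_5: g_5 → g_4 → g_6  (order 3)
Elements of order 2: {g_1, g_2, g_3}.

{g_1, g_2, g_3}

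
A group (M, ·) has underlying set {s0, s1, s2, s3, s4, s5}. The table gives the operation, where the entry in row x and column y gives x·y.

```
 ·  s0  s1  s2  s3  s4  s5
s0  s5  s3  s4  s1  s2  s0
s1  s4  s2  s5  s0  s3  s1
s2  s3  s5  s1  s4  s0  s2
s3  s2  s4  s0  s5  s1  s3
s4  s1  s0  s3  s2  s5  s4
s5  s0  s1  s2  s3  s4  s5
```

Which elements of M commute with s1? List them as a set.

Compare row s1 with column s1 entry by entry.
s2·s1 = s5 = s1·s2, so s2 commutes with s1.
s0·s1 = s3 but s1·s0 = s4, so s0 does not.
Collecting the elements that commute with s1: C(s1) = {s1, s2, s5}.

{s1, s2, s5}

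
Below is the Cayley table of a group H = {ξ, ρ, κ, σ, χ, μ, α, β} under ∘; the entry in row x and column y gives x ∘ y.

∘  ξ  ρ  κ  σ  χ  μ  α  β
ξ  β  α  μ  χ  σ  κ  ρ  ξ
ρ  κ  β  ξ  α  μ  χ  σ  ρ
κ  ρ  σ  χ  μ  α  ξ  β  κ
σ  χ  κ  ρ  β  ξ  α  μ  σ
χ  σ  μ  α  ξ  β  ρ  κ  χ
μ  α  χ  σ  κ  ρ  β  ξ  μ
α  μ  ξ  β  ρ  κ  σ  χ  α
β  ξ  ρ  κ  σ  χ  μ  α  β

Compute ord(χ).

2

The identity element is β (its row matches the header).
χ^1 = χ
χ^2 = χ ∘ χ = β
The first power of χ equal to the identity is χ^2, so ord(χ) = 2.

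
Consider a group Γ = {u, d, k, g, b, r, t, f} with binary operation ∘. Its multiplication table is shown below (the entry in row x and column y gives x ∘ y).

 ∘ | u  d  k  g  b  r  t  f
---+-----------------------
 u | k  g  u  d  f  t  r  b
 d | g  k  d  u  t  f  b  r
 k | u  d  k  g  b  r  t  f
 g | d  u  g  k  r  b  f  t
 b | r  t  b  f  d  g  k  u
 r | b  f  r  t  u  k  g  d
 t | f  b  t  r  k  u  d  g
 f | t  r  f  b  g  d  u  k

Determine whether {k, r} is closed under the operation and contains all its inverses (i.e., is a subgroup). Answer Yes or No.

{k, r} contains the identity k.
Checking products: every product of two elements of {k, r} (read from the table) lies in {k, r}, so the set is closed.
In a finite group, a nonempty closed subset is a subgroup. So {k, r} ≤ Γ.

Yes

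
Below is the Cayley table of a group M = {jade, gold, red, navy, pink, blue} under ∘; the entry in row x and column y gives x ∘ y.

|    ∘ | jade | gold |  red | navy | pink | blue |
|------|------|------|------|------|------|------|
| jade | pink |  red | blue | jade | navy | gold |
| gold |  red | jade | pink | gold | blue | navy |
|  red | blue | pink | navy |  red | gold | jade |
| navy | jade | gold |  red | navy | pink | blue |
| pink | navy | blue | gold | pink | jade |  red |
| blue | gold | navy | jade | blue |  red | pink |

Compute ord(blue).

The identity element is navy (its row matches the header).
blue^1 = blue
blue^2 = blue ∘ blue = pink
blue^3 = pink ∘ blue = red
blue^4 = red ∘ blue = jade
blue^5 = jade ∘ blue = gold
blue^6 = gold ∘ blue = navy
The first power of blue equal to the identity is blue^6, so ord(blue) = 6.

6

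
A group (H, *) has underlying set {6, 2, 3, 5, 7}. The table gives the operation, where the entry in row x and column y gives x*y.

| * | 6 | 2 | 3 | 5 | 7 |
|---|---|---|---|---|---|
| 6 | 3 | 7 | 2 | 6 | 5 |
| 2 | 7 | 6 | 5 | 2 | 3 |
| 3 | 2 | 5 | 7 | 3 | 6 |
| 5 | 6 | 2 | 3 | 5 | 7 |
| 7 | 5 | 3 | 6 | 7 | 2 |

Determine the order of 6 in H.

5

The identity element is 5 (its row matches the header).
6^1 = 6
6^2 = 6*6 = 3
6^3 = 3*6 = 2
6^4 = 2*6 = 7
6^5 = 7*6 = 5
The first power of 6 equal to the identity is 6^5, so ord(6) = 5.
(Structurally, H here is isomorphic to the cyclic group Z_5.)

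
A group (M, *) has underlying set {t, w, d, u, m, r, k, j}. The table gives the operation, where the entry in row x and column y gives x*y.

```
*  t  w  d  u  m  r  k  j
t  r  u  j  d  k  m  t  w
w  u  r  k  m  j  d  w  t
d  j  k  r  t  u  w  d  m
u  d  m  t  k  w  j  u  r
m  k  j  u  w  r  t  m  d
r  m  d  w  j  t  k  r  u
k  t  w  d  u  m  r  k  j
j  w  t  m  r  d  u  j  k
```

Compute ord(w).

The identity element is k (its row matches the header).
w^1 = w
w^2 = w*w = r
w^3 = r*w = d
w^4 = d*w = k
The first power of w equal to the identity is w^4, so ord(w) = 4.
(Structurally, M here is isomorphic to Z_2 x Z_4.)

4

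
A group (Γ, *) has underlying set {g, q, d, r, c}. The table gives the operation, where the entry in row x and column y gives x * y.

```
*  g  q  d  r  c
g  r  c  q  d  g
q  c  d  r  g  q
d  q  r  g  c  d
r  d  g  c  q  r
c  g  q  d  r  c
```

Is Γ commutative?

Check whether the table is symmetric across its main diagonal.
Every entry (row x, col y) equals the entry (row y, col x), so Γ is abelian.

Yes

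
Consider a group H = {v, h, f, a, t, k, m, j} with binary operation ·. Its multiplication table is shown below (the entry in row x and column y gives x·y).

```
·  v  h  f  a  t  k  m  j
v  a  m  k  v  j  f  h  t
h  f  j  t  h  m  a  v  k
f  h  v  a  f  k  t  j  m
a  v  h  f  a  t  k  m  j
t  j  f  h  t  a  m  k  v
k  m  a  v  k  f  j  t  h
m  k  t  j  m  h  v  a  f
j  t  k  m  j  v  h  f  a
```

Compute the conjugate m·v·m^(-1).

t

The identity is a. In row m, the entry a sits in column m, so m^(-1) = m.
m·v = k
k·m = t
(Structurally, H here is isomorphic to the dihedral group D_4.)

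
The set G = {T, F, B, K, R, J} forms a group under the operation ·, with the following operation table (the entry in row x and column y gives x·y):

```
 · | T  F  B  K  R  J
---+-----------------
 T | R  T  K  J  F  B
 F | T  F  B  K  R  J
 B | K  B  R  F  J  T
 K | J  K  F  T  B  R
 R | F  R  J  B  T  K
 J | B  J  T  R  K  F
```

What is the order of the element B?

6

The identity element is F (its row matches the header).
B^1 = B
B^2 = B·B = R
B^3 = R·B = J
B^4 = J·B = T
B^5 = T·B = K
B^6 = K·B = F
The first power of B equal to the identity is B^6, so ord(B) = 6.
(Structurally, G here is isomorphic to the cyclic group Z_6.)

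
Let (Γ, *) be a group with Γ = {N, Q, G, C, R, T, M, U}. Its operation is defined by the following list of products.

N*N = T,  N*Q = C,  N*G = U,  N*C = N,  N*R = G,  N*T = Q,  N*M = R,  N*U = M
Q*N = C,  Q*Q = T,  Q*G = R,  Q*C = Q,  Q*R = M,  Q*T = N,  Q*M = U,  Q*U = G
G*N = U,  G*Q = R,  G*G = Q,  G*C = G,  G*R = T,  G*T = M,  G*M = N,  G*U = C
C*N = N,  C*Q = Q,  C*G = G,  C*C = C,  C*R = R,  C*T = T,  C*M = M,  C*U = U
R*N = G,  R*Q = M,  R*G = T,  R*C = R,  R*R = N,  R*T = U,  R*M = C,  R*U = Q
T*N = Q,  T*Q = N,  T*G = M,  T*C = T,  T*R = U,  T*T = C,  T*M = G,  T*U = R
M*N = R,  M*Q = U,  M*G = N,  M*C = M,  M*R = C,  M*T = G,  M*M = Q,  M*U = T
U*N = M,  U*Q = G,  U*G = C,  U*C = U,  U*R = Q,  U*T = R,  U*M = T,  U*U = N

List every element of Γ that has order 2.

Identity is C. Compute the order of each non-identity element by repeated multiplication:
  N: N → T → Q → C  (order 4)
  Q: Q → T → N → C  (order 4)
  G: G → Q → R → T → M → N → U → C  (order 8)
  R: R → N → G → T → U → Q → M → C  (order 8)
  T: T → C  (order 2)
  M: M → Q → U → T → G → N → R → C  (order 8)
  U: U → N → M → T → R → Q → G → C  (order 8)
Elements of order 2: {T}.

{T}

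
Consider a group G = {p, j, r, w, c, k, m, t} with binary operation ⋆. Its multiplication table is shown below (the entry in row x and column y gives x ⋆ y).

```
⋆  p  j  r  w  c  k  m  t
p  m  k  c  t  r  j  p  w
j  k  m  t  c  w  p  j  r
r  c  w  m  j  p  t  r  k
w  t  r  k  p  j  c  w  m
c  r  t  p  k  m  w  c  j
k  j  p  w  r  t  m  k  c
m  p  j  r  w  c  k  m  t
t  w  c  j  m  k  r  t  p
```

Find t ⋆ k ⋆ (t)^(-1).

The identity is m. In row t, the entry m sits in column w, so t^(-1) = w.
t ⋆ k = r
r ⋆ w = j

j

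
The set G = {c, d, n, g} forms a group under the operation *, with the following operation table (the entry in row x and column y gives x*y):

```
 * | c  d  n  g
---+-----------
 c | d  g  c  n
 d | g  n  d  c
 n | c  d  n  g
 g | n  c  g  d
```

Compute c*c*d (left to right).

n

c*c = d
d*d = n
(Structurally, G here is isomorphic to the cyclic group Z_4.)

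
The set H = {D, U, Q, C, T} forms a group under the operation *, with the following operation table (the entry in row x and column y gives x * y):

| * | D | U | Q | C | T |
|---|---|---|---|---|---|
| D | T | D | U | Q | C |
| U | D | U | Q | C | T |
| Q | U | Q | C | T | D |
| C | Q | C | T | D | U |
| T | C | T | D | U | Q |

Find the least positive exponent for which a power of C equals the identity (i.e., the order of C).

5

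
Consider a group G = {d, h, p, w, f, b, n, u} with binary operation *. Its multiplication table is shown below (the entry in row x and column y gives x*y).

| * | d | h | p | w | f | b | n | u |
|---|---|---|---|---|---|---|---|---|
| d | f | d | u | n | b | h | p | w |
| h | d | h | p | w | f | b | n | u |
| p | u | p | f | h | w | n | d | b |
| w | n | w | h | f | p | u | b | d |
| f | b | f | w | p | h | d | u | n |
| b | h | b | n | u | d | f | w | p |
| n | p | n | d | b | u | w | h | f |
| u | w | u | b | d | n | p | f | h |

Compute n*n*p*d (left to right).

u

n*n = h
h*p = p
p*d = u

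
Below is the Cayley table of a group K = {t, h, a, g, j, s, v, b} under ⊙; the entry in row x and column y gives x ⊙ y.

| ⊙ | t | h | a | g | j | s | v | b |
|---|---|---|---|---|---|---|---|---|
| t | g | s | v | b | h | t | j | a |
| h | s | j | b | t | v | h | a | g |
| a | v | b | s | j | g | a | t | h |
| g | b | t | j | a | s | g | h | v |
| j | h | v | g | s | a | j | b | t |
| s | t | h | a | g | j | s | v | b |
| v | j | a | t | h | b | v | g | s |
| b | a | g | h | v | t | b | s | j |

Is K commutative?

Check whether the table is symmetric across its main diagonal.
Every entry (row x, col y) equals the entry (row y, col x), so K is abelian.

Yes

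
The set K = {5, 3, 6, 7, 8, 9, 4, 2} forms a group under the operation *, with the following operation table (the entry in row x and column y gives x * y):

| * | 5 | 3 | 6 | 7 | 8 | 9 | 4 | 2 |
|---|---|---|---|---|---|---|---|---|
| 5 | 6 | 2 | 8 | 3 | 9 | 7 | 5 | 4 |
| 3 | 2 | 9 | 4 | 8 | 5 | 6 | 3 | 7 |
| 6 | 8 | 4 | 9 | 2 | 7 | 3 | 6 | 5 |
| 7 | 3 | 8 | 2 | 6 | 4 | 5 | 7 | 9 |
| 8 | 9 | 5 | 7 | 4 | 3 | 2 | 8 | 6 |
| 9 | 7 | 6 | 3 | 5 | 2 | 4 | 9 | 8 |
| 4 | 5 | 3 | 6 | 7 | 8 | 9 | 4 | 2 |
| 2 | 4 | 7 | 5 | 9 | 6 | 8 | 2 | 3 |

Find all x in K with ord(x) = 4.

{3, 6}

Identity is 4. Compute the order of each non-identity element by repeated multiplication:
  5: 5 → 6 → 8 → 9 → 7 → 3 → 2 → 4  (order 8)
  3: 3 → 9 → 6 → 4  (order 4)
  6: 6 → 9 → 3 → 4  (order 4)
  7: 7 → 6 → 2 → 9 → 5 → 3 → 8 → 4  (order 8)
  8: 8 → 3 → 5 → 9 → 2 → 6 → 7 → 4  (order 8)
  9: 9 → 4  (order 2)
  2: 2 → 3 → 7 → 9 → 8 → 6 → 5 → 4  (order 8)
Elements of order 4: {3, 6}.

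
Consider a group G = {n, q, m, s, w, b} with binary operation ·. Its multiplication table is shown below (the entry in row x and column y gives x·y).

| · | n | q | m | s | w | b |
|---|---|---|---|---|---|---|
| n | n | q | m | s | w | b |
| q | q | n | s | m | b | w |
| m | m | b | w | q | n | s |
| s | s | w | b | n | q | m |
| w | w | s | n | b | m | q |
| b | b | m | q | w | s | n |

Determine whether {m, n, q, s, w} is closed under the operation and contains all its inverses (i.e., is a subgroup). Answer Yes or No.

No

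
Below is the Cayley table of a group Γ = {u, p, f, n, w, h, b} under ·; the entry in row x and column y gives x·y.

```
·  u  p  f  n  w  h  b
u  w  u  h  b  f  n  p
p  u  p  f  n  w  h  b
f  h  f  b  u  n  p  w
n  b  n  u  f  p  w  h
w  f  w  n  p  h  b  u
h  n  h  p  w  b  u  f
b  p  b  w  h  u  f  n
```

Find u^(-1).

b

First locate the identity: row p matches the header, so p is the identity.
Scan row u for p: u·b = p. Hence u^(-1) = b.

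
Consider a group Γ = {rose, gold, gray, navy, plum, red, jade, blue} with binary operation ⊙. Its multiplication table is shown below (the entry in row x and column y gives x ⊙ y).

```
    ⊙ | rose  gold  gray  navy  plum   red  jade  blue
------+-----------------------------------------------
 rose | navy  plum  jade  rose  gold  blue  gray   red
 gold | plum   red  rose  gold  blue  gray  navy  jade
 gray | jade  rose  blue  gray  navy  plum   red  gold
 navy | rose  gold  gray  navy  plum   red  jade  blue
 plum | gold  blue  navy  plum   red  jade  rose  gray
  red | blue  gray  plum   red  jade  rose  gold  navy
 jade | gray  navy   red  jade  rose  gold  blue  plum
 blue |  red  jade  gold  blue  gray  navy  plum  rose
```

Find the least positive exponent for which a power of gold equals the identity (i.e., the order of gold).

The identity element is navy (its row matches the header).
gold^1 = gold
gold^2 = gold ⊙ gold = red
gold^3 = red ⊙ gold = gray
gold^4 = gray ⊙ gold = rose
gold^5 = rose ⊙ gold = plum
gold^6 = plum ⊙ gold = blue
gold^7 = blue ⊙ gold = jade
gold^8 = jade ⊙ gold = navy
The first power of gold equal to the identity is gold^8, so ord(gold) = 8.

8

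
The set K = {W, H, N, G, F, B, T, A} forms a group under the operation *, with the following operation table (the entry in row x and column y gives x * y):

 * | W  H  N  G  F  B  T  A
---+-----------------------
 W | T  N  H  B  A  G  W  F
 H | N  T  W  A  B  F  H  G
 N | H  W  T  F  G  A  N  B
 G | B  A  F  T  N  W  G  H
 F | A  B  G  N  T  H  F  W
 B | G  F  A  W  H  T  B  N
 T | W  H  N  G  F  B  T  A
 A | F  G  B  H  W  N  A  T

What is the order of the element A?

The identity element is T (its row matches the header).
A^1 = A
A^2 = A * A = T
The first power of A equal to the identity is A^2, so ord(A) = 2.

2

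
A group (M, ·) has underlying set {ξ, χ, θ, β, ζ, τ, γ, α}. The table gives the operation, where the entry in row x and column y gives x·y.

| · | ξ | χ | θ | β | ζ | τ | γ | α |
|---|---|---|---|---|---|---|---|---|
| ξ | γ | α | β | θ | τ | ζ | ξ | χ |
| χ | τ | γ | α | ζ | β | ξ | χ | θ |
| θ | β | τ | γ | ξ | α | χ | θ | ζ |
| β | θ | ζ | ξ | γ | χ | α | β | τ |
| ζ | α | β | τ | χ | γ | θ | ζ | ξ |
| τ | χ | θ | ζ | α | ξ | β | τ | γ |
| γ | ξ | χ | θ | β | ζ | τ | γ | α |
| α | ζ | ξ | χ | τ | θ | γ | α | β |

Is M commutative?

τ·ξ = χ but ξ·τ = ζ.
Since τ and ξ do not commute, M is not abelian.

No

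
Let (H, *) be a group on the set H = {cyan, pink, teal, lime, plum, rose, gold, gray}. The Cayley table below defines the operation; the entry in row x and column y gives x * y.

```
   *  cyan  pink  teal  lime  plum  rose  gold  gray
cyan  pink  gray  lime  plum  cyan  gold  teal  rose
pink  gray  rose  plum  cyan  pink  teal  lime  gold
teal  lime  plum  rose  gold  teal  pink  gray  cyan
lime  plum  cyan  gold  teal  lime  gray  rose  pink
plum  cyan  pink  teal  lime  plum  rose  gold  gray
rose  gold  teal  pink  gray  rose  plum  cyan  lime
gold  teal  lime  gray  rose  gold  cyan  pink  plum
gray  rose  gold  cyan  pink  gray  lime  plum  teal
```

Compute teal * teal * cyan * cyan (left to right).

teal * teal = rose
rose * cyan = gold
gold * cyan = teal
(Structurally, H here is isomorphic to the cyclic group Z_8.)

teal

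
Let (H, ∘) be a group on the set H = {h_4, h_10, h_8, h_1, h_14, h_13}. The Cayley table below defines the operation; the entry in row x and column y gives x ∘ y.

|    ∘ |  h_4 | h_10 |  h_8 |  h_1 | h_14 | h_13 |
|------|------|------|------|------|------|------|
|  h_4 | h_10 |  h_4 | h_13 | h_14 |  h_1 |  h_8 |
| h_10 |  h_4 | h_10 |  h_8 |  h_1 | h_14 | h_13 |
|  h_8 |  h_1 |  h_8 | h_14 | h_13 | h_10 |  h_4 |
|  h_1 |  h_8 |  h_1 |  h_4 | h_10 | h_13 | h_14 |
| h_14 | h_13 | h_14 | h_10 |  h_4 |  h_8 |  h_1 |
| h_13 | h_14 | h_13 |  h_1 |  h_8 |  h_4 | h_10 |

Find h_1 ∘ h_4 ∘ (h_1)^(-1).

h_13

The identity is h_10. In row h_1, the entry h_10 sits in column h_1, so h_1^(-1) = h_1.
h_1 ∘ h_4 = h_8
h_8 ∘ h_1 = h_13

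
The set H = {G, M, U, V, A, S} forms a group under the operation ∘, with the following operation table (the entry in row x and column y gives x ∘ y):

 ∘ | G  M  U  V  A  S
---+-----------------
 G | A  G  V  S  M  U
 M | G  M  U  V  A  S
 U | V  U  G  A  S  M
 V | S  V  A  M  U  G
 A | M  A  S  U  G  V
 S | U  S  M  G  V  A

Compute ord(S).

The identity element is M (its row matches the header).
S^1 = S
S^2 = S ∘ S = A
S^3 = A ∘ S = V
S^4 = V ∘ S = G
S^5 = G ∘ S = U
S^6 = U ∘ S = M
The first power of S equal to the identity is S^6, so ord(S) = 6.

6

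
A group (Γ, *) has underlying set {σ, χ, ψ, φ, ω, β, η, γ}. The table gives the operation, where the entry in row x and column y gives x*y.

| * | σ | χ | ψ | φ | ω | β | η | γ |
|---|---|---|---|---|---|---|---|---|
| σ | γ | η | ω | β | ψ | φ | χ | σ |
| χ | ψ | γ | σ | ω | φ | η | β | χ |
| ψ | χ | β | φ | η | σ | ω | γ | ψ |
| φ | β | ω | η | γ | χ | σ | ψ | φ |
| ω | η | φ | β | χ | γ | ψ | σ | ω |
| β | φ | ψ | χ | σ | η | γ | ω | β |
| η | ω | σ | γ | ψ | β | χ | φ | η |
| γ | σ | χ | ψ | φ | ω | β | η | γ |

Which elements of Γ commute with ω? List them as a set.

Compare row ω with column ω entry by entry.
φ*ω = χ = ω*φ, so φ commutes with ω.
η*ω = β but ω*η = σ, so η does not.
Collecting the elements that commute with ω: C(ω) = {γ, φ, χ, ω}.
(Structurally, Γ here is isomorphic to the dihedral group D_4.)

{γ, φ, χ, ω}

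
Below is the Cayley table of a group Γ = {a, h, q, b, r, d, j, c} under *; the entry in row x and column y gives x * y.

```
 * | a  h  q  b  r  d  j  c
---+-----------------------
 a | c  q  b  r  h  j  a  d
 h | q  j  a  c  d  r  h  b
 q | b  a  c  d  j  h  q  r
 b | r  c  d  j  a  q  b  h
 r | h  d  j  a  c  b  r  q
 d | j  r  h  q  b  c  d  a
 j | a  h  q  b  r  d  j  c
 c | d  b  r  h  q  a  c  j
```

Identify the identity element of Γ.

j

The identity e satisfies e * x = x for all x, so its row in the table reproduces the column headers.
Row j reads: a, h, q, b, r, d, j, c — exactly the header order. So j is the identity.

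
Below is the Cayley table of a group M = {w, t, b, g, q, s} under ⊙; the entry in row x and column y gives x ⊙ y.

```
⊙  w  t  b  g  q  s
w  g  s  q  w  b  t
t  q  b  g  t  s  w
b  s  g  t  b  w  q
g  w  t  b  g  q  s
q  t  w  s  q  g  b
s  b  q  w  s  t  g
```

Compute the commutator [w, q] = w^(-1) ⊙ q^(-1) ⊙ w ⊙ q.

Identity is g; from the table w^(-1) = w and q^(-1) = q.
w ⊙ q = b
b ⊙ w = s
s ⊙ q = t

t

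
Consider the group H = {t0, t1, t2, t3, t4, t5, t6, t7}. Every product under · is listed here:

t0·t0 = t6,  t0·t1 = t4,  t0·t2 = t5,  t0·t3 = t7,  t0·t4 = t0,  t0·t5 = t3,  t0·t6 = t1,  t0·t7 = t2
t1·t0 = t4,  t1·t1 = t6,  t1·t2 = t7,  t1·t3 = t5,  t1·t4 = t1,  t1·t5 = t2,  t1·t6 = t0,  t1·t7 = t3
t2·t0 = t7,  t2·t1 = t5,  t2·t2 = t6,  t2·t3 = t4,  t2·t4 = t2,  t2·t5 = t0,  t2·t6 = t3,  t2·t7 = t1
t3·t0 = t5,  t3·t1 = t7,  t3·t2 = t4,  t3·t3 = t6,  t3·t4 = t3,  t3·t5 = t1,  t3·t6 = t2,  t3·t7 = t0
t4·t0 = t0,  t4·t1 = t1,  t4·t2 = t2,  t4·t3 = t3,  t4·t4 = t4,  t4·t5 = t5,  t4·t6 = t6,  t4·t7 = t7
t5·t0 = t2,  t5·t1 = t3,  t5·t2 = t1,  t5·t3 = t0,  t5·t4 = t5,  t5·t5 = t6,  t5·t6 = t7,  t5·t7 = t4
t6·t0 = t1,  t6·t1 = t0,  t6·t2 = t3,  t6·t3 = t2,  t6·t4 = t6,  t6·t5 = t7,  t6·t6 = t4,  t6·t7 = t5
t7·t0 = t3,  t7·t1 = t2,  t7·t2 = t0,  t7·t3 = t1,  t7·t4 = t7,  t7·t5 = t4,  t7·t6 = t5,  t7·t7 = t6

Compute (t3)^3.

t2

t3^1 = t3
t3^2 = t3·t3 = t6
t3^3 = t6·t3 = t2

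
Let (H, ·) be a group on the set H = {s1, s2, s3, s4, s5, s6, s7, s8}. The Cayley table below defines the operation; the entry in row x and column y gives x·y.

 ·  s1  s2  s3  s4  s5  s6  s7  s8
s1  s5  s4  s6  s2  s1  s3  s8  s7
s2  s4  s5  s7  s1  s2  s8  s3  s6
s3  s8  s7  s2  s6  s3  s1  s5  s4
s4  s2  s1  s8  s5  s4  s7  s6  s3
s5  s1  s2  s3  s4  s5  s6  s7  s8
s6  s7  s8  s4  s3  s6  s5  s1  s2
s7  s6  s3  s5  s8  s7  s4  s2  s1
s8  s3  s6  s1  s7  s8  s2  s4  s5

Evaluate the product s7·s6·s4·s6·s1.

s7·s6 = s4
s4·s4 = s5
s5·s6 = s6
s6·s1 = s7
(Structurally, H here is isomorphic to the dihedral group D_4.)

s7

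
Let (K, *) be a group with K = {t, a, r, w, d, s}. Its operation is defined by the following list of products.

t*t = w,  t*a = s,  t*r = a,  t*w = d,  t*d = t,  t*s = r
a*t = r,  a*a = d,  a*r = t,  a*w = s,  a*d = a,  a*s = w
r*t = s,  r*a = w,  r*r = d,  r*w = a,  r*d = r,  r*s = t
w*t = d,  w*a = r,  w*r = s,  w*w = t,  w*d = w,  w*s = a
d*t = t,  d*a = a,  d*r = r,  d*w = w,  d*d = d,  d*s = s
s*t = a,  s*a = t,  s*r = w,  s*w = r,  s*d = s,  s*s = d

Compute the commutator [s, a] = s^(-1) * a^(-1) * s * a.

Identity is d; from the table s^(-1) = s and a^(-1) = a.
s * a = t
t * s = r
r * a = w

w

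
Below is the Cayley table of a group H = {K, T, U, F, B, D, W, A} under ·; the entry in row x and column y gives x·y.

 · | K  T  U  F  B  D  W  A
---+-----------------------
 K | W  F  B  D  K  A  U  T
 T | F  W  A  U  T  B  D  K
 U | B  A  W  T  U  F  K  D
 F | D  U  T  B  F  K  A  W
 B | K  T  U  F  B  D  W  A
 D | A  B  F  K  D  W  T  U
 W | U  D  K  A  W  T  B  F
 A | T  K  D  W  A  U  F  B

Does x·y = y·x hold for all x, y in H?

Check whether the table is symmetric across its main diagonal.
Every entry (row x, col y) equals the entry (row y, col x), so H is abelian.

Yes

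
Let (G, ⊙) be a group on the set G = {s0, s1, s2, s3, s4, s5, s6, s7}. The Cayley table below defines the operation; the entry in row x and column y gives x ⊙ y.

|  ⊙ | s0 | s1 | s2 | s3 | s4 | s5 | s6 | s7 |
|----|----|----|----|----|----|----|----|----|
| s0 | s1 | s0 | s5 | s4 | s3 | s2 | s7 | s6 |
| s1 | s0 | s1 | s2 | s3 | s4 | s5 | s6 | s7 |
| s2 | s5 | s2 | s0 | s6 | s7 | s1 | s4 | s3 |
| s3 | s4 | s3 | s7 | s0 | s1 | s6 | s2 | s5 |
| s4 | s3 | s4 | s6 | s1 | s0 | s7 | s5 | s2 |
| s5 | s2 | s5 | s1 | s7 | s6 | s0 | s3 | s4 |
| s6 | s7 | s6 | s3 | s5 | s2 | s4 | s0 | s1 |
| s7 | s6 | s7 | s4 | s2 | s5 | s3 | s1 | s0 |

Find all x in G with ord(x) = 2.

{s0}

Identity is s1. Compute the order of each non-identity element by repeated multiplication:
  s0: s0 → s1  (order 2)
  s2: s2 → s0 → s5 → s1  (order 4)
  s3: s3 → s0 → s4 → s1  (order 4)
  s4: s4 → s0 → s3 → s1  (order 4)
  s5: s5 → s0 → s2 → s1  (order 4)
  s6: s6 → s0 → s7 → s1  (order 4)
  s7: s7 → s0 → s6 → s1  (order 4)
Elements of order 2: {s0}.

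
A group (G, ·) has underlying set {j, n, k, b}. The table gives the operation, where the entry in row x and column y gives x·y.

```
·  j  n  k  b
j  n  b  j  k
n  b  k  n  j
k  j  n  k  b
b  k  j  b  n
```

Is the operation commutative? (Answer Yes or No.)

Check whether the table is symmetric across its main diagonal.
Every entry (row x, col y) equals the entry (row y, col x), so G is abelian.

Yes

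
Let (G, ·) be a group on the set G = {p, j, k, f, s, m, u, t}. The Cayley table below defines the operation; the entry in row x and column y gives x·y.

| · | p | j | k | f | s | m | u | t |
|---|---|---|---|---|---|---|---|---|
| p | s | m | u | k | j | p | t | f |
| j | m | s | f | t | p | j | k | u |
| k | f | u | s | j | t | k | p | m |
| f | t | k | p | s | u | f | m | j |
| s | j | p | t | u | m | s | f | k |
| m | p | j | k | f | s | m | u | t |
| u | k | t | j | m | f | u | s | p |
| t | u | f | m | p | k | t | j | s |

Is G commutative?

No

j·t = u but t·j = f.
Since j and t do not commute, G is not abelian.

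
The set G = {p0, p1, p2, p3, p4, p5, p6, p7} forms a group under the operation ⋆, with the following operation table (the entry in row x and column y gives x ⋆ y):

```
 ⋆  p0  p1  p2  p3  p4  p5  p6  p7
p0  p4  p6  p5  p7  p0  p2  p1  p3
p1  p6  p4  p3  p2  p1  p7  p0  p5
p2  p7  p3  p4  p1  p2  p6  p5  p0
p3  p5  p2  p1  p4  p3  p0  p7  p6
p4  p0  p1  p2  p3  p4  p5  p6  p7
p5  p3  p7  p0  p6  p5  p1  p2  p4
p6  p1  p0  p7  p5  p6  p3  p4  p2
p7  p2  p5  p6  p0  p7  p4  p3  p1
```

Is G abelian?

p5 ⋆ p3 = p6 but p3 ⋆ p5 = p0.
Since p5 and p3 do not commute, G is not abelian.

No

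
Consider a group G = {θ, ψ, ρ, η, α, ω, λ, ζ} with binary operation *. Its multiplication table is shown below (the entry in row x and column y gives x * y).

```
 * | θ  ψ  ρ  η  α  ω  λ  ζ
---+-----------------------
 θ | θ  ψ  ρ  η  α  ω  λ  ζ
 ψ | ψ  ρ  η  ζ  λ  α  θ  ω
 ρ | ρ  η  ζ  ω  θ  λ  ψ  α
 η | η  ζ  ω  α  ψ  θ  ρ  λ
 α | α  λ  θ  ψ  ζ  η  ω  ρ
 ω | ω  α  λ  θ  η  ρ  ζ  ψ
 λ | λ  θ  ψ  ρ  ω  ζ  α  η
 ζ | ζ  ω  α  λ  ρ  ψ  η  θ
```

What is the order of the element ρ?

4

The identity element is θ (its row matches the header).
ρ^1 = ρ
ρ^2 = ρ * ρ = ζ
ρ^3 = ζ * ρ = α
ρ^4 = α * ρ = θ
The first power of ρ equal to the identity is ρ^4, so ord(ρ) = 4.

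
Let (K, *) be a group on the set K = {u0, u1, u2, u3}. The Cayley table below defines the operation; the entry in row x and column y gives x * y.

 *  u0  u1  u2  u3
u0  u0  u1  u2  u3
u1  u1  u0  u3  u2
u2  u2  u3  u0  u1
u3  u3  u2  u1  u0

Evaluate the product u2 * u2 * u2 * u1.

u2 * u2 = u0
u0 * u2 = u2
u2 * u1 = u3

u3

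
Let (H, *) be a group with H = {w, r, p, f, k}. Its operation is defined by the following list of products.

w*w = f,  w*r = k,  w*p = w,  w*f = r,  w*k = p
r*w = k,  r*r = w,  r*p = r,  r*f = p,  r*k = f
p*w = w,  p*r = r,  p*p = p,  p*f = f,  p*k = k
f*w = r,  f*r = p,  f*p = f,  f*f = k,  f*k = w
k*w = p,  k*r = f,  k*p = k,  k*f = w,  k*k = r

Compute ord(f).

The identity element is p (its row matches the header).
f^1 = f
f^2 = f*f = k
f^3 = k*f = w
f^4 = w*f = r
f^5 = r*f = p
The first power of f equal to the identity is f^5, so ord(f) = 5.

5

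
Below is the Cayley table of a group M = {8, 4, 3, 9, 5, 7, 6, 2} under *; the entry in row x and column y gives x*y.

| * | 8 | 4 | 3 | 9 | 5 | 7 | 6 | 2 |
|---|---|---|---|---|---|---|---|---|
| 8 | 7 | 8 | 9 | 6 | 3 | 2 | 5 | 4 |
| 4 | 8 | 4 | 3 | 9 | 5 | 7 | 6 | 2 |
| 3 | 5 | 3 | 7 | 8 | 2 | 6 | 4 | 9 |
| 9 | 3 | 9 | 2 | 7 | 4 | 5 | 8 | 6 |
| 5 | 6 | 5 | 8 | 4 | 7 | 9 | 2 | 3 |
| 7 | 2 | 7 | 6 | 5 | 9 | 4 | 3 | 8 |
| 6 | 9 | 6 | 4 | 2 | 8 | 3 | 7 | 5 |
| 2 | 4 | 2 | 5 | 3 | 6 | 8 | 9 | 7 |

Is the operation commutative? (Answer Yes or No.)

No

6*2 = 5 but 2*6 = 9.
Since 6 and 2 do not commute, M is not abelian.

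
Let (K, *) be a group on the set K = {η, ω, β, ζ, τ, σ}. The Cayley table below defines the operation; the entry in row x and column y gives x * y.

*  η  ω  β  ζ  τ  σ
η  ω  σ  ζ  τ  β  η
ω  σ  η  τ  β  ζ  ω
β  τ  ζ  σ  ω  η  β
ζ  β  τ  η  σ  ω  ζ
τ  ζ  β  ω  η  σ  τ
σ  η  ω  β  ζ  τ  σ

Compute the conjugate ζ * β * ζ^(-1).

τ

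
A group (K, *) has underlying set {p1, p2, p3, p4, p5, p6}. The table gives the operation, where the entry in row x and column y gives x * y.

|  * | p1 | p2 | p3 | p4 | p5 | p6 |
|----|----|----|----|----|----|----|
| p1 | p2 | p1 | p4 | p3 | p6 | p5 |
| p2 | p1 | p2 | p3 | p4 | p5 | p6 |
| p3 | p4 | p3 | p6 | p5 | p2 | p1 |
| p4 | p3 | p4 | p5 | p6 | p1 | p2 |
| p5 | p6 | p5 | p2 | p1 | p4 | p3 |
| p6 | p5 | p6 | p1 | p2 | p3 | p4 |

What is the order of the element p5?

6

The identity element is p2 (its row matches the header).
p5^1 = p5
p5^2 = p5 * p5 = p4
p5^3 = p4 * p5 = p1
p5^4 = p1 * p5 = p6
p5^5 = p6 * p5 = p3
p5^6 = p3 * p5 = p2
The first power of p5 equal to the identity is p5^6, so ord(p5) = 6.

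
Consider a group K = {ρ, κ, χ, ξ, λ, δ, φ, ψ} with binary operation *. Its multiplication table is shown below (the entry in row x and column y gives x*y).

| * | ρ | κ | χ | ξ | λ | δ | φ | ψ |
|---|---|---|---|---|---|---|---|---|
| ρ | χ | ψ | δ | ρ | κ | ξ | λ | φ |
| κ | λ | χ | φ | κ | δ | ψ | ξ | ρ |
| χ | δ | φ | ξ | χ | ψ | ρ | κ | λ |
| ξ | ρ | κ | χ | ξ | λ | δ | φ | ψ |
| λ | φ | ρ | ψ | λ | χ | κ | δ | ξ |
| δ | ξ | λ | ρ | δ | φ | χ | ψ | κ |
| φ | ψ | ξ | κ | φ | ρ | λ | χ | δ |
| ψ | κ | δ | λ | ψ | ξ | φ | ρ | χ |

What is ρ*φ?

λ

Read row ρ, column φ: ρ*φ = λ.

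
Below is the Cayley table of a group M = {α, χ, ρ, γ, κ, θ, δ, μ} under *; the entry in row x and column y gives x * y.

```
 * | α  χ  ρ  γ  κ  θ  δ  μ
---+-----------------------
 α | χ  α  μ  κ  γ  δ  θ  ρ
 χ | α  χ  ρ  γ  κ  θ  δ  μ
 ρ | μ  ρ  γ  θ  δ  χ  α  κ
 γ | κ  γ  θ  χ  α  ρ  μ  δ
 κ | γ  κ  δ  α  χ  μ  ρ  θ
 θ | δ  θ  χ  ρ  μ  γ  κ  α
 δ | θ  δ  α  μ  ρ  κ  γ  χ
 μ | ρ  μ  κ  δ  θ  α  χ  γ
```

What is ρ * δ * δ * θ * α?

ρ * δ = α
α * δ = θ
θ * θ = γ
γ * α = κ

κ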